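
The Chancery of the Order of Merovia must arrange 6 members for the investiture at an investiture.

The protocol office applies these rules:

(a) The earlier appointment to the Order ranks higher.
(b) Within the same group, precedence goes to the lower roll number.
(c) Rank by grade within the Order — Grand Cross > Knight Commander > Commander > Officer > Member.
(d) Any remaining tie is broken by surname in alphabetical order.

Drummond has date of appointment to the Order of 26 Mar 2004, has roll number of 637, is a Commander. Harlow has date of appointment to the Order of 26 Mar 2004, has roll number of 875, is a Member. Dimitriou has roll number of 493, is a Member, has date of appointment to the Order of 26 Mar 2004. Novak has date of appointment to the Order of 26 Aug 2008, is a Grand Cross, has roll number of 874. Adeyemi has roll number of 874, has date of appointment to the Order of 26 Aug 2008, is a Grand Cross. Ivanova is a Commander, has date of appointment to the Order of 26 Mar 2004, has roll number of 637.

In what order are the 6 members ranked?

By date of appointment to the Order (earlier first): Dimitriou, Drummond, Ivanova and Harlow (each 26 Mar 2004); then Adeyemi and Novak (both 26 Aug 2008).
Among Dimitriou, Drummond, Ivanova and Harlow, by roll number (lower first): Dimitriou (493) before Drummond and Ivanova (637) before Harlow (875).
Drummond and Ivanova are each Commander, so the next rule applies.
Among Drummond and Ivanova, alphabetically by surname: Drummond before Ivanova.
Adeyemi and Novak both have roll number 874, so the next rule applies.
Adeyemi and Novak are each Grand Cross, so the next rule applies.
Among Adeyemi and Novak, alphabetically by surname: Adeyemi before Novak.
Full order: Dimitriou, Drummond, Ivanova, Harlow, Adeyemi, Novak.

Dimitriou, Drummond, Ivanova, Harlow, Adeyemi, Novak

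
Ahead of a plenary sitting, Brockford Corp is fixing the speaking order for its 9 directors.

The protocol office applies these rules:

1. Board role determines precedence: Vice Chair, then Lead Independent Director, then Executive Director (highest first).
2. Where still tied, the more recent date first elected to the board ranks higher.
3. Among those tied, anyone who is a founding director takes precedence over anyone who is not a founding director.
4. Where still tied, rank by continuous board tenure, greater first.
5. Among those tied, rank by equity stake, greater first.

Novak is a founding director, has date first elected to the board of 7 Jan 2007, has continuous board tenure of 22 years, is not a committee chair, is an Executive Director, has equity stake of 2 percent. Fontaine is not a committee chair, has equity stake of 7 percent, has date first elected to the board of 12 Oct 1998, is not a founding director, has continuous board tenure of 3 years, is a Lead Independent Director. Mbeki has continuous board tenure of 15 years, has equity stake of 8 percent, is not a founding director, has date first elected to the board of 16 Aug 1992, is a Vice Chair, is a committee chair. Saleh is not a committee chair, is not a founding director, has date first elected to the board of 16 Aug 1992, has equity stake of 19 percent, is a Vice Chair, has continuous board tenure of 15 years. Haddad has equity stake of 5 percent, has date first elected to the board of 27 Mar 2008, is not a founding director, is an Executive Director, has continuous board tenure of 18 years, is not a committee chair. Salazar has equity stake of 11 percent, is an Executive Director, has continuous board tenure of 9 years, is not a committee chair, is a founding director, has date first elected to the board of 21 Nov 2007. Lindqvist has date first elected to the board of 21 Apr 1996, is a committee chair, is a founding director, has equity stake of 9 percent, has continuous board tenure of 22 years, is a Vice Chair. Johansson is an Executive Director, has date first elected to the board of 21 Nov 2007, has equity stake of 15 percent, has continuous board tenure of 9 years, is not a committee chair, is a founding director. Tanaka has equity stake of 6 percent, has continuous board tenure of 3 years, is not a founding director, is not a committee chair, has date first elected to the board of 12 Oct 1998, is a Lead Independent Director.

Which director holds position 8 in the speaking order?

By board role: Lindqvist, Saleh and Mbeki (Vice Chair); then Fontaine and Tanaka (Lead Independent Director); then Haddad, Johansson, Salazar and Novak (Executive Director).
Among Lindqvist, Saleh and Mbeki, by date first elected to the board (later first): Lindqvist (21 Apr 1996) before Saleh and Mbeki (16 Aug 1992).
Saleh and Mbeki are each not a founding director, so the next rule applies.
Saleh and Mbeki both have continuous board tenure 15 years, so the next rule applies.
Among Saleh and Mbeki, by equity stake (higher first): Saleh (19 percent) before Mbeki (8 percent).
Fontaine and Tanaka both have date first elected to the board 12 Oct 1998, so the next rule applies.
Fontaine and Tanaka are each not a founding director, so the next rule applies.
Fontaine and Tanaka both have continuous board tenure 3 years, so the next rule applies.
Among Fontaine and Tanaka, by equity stake (higher first): Fontaine (7 percent) before Tanaka (6 percent).
Among Haddad, Johansson, Salazar and Novak, by date first elected to the board (later first): Haddad (27 Mar 2008) before Johansson and Salazar (21 Nov 2007) before Novak (7 Jan 2007).
Johansson and Salazar are each a founding director, so the next rule applies.
Johansson and Salazar both have continuous board tenure 9 years, so the next rule applies.
Among Johansson and Salazar, by equity stake (higher first): Johansson (15 percent) before Salazar (11 percent).
Order: Lindqvist, Saleh, Mbeki, Fontaine, Tanaka, Haddad, Johansson, Salazar, Novak.

Salazar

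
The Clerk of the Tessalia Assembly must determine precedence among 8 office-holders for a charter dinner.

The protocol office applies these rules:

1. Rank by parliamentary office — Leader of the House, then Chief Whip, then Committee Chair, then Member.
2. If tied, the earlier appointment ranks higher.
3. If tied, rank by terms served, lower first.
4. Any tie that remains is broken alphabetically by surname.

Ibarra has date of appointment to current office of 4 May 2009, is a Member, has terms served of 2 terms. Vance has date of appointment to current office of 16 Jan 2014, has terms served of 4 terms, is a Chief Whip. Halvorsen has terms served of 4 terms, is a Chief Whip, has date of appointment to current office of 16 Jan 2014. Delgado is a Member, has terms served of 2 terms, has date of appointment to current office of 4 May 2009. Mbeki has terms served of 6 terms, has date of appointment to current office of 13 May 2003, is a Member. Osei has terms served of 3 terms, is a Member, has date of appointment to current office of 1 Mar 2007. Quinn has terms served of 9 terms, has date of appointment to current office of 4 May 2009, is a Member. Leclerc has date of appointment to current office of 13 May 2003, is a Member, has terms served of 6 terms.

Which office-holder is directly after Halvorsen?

By parliamentary office: Halvorsen and Vance (Chief Whip); then Leclerc, Mbeki, Osei, Delgado, Ibarra and Quinn (Member).
Halvorsen and Vance both have date of appointment to current office 16 Jan 2014, so the next rule applies.
Halvorsen and Vance both have terms served 4 terms, so the next rule applies.
Among Halvorsen and Vance, alphabetically by surname: Halvorsen before Vance.
Among Leclerc, Mbeki, Osei, Delgado, Ibarra and Quinn, by date of appointment to current office (earlier first): Leclerc and Mbeki (13 May 2003) before Osei (1 Mar 2007) before Delgado, Ibarra and Quinn (4 May 2009).
Leclerc and Mbeki both have terms served 6 terms, so the next rule applies.
Among Leclerc and Mbeki, alphabetically by surname: Leclerc before Mbeki.
Among Delgado, Ibarra and Quinn, by terms served (lower first): Delgado and Ibarra (2 terms) before Quinn (9 terms).
Among Delgado and Ibarra, alphabetically by surname: Delgado before Ibarra.
Order: Halvorsen, Vance, Leclerc, Mbeki, Osei, Delgado, Ibarra, Quinn.

Vance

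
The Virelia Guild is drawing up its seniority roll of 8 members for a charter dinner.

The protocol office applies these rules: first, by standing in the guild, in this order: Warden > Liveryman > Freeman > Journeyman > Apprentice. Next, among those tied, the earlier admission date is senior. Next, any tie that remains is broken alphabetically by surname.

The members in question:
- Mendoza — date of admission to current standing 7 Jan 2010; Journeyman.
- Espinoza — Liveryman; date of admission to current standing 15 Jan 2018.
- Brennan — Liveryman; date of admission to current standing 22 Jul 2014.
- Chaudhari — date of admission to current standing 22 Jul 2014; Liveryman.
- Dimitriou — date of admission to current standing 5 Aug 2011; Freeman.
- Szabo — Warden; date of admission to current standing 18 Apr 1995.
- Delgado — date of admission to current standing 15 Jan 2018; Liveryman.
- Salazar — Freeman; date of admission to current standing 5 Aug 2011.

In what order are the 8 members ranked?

Szabo, Brennan, Chaudhari, Delgado, Espinoza, Dimitriou, Salazar, Mendoza

By standing in the guild: Szabo (Warden); then Brennan, Chaudhari, Delgado and Espinoza (Liveryman); then Dimitriou and Salazar (Freeman); then Mendoza (Journeyman).
Among Brennan, Chaudhari, Delgado and Espinoza, by date of admission to current standing (earlier first): Brennan and Chaudhari (22 Jul 2014) before Delgado and Espinoza (15 Jan 2018).
Among Brennan and Chaudhari, alphabetically by surname: Brennan before Chaudhari.
Among Delgado and Espinoza, alphabetically by surname: Delgado before Espinoza.
Dimitriou and Salazar both have date of admission to current standing 5 Aug 2011, so the next rule applies.
Among Dimitriou and Salazar, alphabetically by surname: Dimitriou before Salazar.
Full order: Szabo, Brennan, Chaudhari, Delgado, Espinoza, Dimitriou, Salazar, Mendoza.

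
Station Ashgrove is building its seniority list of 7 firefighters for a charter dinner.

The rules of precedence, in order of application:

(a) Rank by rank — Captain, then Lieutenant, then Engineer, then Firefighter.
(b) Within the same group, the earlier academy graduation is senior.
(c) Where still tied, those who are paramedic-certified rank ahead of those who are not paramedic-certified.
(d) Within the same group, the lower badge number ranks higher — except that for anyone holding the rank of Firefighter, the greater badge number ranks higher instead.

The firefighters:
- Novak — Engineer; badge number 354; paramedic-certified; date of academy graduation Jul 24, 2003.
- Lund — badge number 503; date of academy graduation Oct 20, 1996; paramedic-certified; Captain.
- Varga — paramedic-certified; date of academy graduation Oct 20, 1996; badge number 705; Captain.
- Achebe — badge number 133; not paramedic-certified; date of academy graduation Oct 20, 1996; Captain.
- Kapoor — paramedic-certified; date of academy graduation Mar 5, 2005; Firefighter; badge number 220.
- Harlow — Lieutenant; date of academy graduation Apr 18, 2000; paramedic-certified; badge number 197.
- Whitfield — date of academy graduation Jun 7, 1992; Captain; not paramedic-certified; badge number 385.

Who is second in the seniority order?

Lund

By rank: Whitfield, Lund, Varga and Achebe (Captain); then Harlow (Lieutenant); then Novak (Engineer); then Kapoor (Firefighter).
Among Whitfield, Lund, Varga and Achebe, by date of academy graduation (earlier first): Whitfield (Jun 7, 1992) before Lund, Varga and Achebe (Oct 20, 1996).
Among Lund, Varga and Achebe, paramedic-certified before not paramedic-certified: Lund and Varga (paramedic-certified) before Achebe (not paramedic-certified).
Among Lund and Varga, by badge number (lower first): Lund (503) before Varga (705).
Order: Whitfield, Lund, Varga, Achebe, Harlow, Novak, Kapoor.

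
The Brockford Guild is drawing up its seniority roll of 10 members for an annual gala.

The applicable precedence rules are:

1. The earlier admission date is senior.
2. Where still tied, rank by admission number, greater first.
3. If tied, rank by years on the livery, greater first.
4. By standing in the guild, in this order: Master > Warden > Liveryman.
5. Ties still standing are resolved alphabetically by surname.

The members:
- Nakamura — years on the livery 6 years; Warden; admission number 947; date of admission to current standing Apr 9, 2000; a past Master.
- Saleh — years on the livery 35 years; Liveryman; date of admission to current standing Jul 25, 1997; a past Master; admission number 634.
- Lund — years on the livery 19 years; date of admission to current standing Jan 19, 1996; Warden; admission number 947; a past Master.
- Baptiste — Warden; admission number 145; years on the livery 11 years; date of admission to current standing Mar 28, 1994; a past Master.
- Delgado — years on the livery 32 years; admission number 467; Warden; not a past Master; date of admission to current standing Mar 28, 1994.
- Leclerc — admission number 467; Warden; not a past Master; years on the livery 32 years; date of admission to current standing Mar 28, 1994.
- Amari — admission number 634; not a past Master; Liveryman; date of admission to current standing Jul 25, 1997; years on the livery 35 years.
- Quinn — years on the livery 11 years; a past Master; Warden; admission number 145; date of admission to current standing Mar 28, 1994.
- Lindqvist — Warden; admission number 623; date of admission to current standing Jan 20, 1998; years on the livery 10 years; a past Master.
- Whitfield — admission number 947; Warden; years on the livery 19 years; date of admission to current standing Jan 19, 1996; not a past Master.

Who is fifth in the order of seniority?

By date of admission to current standing (earlier first): Delgado, Leclerc, Baptiste and Quinn (each Mar 28, 1994); then Lund and Whitfield (both Jan 19, 1996); then Amari and Saleh (both Jul 25, 1997); then Lindqvist (Jan 20, 1998); then Nakamura (Apr 9, 2000).
Among Delgado, Leclerc, Baptiste and Quinn, by admission number (higher first): Delgado and Leclerc (467) before Baptiste and Quinn (145).
Delgado and Leclerc both have years on the livery 32 years, so the next rule applies.
Delgado and Leclerc are each Warden, so the next rule applies.
Among Delgado and Leclerc, alphabetically by surname: Delgado before Leclerc.
Baptiste and Quinn both have years on the livery 11 years, so the next rule applies.
Baptiste and Quinn are each Warden, so the next rule applies.
Among Baptiste and Quinn, alphabetically by surname: Baptiste before Quinn.
Lund and Whitfield both have admission number 947, so the next rule applies.
Lund and Whitfield both have years on the livery 19 years, so the next rule applies.
Lund and Whitfield are each Warden, so the next rule applies.
Among Lund and Whitfield, alphabetically by surname: Lund before Whitfield.
Amari and Saleh both have admission number 634, so the next rule applies.
Amari and Saleh both have years on the livery 35 years, so the next rule applies.
Amari and Saleh are each Liveryman, so the next rule applies.
Among Amari and Saleh, alphabetically by surname: Amari before Saleh.
Order: Delgado, Leclerc, Baptiste, Quinn, Lund, Whitfield, Amari, Saleh, Lindqvist, Nakamura.

Lund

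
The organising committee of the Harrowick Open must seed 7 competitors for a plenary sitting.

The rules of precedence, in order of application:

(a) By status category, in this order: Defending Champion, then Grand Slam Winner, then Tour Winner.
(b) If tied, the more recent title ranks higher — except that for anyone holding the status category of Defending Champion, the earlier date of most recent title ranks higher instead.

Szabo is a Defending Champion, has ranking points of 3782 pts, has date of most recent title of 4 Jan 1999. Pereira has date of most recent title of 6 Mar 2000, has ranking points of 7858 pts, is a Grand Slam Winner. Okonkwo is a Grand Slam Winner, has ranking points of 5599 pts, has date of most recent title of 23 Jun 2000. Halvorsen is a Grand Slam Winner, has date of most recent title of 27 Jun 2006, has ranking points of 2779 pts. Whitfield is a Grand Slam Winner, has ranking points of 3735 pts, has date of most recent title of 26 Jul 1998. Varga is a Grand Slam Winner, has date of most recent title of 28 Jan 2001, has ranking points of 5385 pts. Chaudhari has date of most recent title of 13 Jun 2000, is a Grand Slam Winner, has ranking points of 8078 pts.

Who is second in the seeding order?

By status category: Szabo (Defending Champion); then Halvorsen, Varga, Okonkwo, Chaudhari, Pereira and Whitfield (Grand Slam Winner).
Among Halvorsen, Varga, Okonkwo, Chaudhari, Pereira and Whitfield, by date of most recent title (later first): Halvorsen (27 Jun 2006) before Varga (28 Jan 2001) before Okonkwo (23 Jun 2000) before Chaudhari (13 Jun 2000) before Pereira (6 Mar 2000) before Whitfield (26 Jul 1998).
Order: Szabo, Halvorsen, Varga, Okonkwo, Chaudhari, Pereira, Whitfield.

Halvorsen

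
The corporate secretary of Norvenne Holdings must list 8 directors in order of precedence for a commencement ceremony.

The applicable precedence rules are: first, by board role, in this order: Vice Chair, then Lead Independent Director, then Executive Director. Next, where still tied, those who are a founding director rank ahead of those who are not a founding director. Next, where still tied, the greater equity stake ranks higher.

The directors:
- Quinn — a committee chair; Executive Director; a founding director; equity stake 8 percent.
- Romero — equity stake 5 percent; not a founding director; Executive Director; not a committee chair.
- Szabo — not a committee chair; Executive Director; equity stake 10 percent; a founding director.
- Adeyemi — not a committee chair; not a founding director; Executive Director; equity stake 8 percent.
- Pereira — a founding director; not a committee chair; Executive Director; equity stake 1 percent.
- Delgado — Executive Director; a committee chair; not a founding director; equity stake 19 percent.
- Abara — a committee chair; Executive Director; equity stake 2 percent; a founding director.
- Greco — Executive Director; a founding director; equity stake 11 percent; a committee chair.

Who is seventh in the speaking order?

Adeyemi

By board role: Greco, Szabo, Quinn, Abara, Pereira, Delgado, Adeyemi and Romero (Executive Director).
Among Greco, Szabo, Quinn, Abara, Pereira, Delgado, Adeyemi and Romero, a founding director before not a founding director: Greco, Szabo, Quinn, Abara and Pereira (a founding director) before Delgado, Adeyemi and Romero (not a founding director).
Among Greco, Szabo, Quinn, Abara and Pereira, by equity stake (higher first): Greco (11 percent) before Szabo (10 percent) before Quinn (8 percent) before Abara (2 percent) before Pereira (1 percent).
Among Delgado, Adeyemi and Romero, by equity stake (higher first): Delgado (19 percent) before Adeyemi (8 percent) before Romero (5 percent).
Order: Greco, Szabo, Quinn, Abara, Pereira, Delgado, Adeyemi, Romero.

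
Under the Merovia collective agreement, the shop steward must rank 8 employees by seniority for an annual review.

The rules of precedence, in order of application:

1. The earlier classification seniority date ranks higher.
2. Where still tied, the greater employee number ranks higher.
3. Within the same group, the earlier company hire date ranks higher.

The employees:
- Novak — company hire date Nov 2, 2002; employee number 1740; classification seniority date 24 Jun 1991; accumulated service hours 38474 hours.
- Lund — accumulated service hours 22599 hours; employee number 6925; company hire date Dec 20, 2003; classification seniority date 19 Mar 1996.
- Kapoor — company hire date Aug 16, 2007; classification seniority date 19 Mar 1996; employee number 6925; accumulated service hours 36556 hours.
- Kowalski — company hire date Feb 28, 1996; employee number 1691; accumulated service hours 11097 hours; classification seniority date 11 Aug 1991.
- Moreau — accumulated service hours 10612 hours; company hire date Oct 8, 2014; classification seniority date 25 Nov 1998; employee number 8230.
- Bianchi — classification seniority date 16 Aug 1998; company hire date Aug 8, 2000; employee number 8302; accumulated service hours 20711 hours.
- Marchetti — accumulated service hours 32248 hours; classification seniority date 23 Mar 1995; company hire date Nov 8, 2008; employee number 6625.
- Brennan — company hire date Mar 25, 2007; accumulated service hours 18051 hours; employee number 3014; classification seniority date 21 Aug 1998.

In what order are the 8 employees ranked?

Novak, Kowalski, Marchetti, Lund, Kapoor, Bianchi, Brennan, Moreau

By classification seniority date (earlier first): Novak (24 Jun 1991); then Kowalski (11 Aug 1991); then Marchetti (23 Mar 1995); then Lund and Kapoor (both 19 Mar 1996); then Bianchi (16 Aug 1998); then Brennan (21 Aug 1998); then Moreau (25 Nov 1998).
Lund and Kapoor both have employee number 6925, so the next rule applies.
Among Lund and Kapoor, by company hire date (earlier first): Lund (Dec 20, 2003) before Kapoor (Aug 16, 2007).
Full order: Novak, Kowalski, Marchetti, Lund, Kapoor, Bianchi, Brennan, Moreau.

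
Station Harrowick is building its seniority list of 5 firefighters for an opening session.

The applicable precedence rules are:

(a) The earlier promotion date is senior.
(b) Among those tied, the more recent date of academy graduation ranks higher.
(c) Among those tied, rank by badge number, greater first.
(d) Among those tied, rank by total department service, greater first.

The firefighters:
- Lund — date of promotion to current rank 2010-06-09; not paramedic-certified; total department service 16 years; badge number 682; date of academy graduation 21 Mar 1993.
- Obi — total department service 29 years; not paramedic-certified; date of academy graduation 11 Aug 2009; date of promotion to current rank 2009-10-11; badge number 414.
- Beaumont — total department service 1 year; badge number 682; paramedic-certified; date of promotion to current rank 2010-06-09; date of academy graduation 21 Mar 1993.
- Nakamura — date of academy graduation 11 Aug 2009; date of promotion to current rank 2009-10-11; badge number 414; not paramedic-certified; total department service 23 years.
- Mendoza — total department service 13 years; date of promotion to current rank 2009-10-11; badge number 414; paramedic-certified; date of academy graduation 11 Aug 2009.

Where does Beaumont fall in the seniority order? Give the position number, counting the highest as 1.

5

By date of promotion to current rank (earlier first): Obi, Nakamura and Mendoza (each 2009-10-11); then Lund and Beaumont (both 2010-06-09).
Obi, Nakamura and Mendoza all have date of academy graduation 11 Aug 2009, so the next rule applies.
Obi, Nakamura and Mendoza all have badge number 414, so the next rule applies.
Among Obi, Nakamura and Mendoza, by total department service (higher first): Obi (29 years) before Nakamura (23 years) before Mendoza (13 years).
Lund and Beaumont both have date of academy graduation 21 Mar 1993, so the next rule applies.
Lund and Beaumont both have badge number 682, so the next rule applies.
Among Lund and Beaumont, by total department service (higher first): Lund (16 years) before Beaumont (1 year).
Order: Obi, Nakamura, Mendoza, Lund, Beaumont. So position 5.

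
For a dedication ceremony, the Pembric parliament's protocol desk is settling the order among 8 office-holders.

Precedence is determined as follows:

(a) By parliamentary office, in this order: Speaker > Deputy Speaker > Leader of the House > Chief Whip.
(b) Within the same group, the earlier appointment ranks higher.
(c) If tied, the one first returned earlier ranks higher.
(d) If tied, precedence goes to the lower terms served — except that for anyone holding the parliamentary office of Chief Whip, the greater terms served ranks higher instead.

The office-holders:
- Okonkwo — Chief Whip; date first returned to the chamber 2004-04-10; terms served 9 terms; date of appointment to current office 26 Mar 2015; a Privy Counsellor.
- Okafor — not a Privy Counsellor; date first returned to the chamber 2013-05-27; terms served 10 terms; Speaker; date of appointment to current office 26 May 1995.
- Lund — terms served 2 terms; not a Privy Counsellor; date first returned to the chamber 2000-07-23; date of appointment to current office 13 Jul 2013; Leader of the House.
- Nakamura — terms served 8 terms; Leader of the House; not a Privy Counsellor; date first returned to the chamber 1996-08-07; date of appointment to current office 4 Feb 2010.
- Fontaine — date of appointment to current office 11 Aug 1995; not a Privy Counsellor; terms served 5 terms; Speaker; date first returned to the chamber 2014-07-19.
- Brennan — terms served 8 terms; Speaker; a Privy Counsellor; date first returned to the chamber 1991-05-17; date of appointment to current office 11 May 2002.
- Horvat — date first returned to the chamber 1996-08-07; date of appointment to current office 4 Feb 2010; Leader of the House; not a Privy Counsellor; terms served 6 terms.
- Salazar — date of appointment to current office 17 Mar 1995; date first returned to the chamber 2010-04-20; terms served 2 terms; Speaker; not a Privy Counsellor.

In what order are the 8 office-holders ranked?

By parliamentary office: Salazar, Okafor, Fontaine and Brennan (Speaker); then Horvat, Nakamura and Lund (Leader of the House); then Okonkwo (Chief Whip).
Among Salazar, Okafor, Fontaine and Brennan, by date of appointment to current office (earlier first): Salazar (17 Mar 1995) before Okafor (26 May 1995) before Fontaine (11 Aug 1995) before Brennan (11 May 2002).
Among Horvat, Nakamura and Lund, by date of appointment to current office (earlier first): Horvat and Nakamura (4 Feb 2010) before Lund (13 Jul 2013).
Horvat and Nakamura both have date first returned to the chamber 1996-08-07, so the next rule applies.
Among Horvat and Nakamura, by terms served (lower first): Horvat (6 terms) before Nakamura (8 terms).
Full order: Salazar, Okafor, Fontaine, Brennan, Horvat, Nakamura, Lund, Okonkwo.

Salazar, Okafor, Fontaine, Brennan, Horvat, Nakamura, Lund, Okonkwo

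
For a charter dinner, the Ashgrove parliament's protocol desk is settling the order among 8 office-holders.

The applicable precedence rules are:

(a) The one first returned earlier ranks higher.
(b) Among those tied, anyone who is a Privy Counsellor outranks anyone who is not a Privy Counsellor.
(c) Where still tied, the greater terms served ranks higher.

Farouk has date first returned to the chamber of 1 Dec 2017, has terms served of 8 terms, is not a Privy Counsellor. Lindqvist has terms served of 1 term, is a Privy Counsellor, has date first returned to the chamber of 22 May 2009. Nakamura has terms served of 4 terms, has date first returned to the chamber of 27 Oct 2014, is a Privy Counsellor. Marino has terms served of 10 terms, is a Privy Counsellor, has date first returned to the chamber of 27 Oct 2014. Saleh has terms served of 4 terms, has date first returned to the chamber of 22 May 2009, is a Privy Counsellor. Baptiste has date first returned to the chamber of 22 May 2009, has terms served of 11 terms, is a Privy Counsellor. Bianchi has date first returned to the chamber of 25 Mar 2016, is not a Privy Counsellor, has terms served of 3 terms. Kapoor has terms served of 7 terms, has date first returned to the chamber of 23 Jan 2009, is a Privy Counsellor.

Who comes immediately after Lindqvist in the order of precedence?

Marino

By date first returned to the chamber (earlier first): Kapoor (23 Jan 2009); then Baptiste, Saleh and Lindqvist (each 22 May 2009); then Marino and Nakamura (both 27 Oct 2014); then Bianchi (25 Mar 2016); then Farouk (1 Dec 2017).
Baptiste, Saleh and Lindqvist are each a Privy Counsellor, so the next rule applies.
Among Baptiste, Saleh and Lindqvist, by terms served (higher first): Baptiste (11 terms) before Saleh (4 terms) before Lindqvist (1 term).
Marino and Nakamura are each a Privy Counsellor, so the next rule applies.
Among Marino and Nakamura, by terms served (higher first): Marino (10 terms) before Nakamura (4 terms).
Order: Kapoor, Baptiste, Saleh, Lindqvist, Marino, Nakamura, Bianchi, Farouk.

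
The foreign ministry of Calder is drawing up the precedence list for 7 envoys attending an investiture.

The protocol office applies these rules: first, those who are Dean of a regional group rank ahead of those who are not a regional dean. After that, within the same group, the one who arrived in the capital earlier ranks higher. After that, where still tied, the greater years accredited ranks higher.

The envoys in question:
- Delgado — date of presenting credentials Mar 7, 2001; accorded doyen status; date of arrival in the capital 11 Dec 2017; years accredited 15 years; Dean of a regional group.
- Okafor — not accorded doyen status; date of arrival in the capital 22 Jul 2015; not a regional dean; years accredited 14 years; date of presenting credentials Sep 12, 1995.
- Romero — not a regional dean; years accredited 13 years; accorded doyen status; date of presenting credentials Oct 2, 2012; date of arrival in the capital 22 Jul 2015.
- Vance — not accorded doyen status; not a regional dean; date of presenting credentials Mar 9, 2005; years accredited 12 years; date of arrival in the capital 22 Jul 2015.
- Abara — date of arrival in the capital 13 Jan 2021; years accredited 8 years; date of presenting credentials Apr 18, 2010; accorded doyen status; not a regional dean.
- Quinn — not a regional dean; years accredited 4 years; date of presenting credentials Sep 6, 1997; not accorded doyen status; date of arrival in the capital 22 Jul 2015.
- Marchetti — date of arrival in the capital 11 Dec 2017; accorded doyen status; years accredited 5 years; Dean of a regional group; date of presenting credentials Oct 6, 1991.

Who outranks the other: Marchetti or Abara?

By the first rule: Delgado and Marchetti (both Dean of a regional group); then Okafor, Romero, Vance, Quinn and Abara (each not a regional dean).
Delgado and Marchetti both have date of arrival in the capital 11 Dec 2017, so the next rule applies.
Among Delgado and Marchetti, by years accredited (higher first): Delgado (15 years) before Marchetti (5 years).
Among Okafor, Romero, Vance, Quinn and Abara, by date of arrival in the capital (earlier first): Okafor, Romero, Vance and Quinn (22 Jul 2015) before Abara (13 Jan 2021).
Among Okafor, Romero, Vance and Quinn, by years accredited (higher first): Okafor (14 years) before Romero (13 years) before Vance (12 years) before Quinn (4 years).
So Marchetti takes precedence.

Marchetti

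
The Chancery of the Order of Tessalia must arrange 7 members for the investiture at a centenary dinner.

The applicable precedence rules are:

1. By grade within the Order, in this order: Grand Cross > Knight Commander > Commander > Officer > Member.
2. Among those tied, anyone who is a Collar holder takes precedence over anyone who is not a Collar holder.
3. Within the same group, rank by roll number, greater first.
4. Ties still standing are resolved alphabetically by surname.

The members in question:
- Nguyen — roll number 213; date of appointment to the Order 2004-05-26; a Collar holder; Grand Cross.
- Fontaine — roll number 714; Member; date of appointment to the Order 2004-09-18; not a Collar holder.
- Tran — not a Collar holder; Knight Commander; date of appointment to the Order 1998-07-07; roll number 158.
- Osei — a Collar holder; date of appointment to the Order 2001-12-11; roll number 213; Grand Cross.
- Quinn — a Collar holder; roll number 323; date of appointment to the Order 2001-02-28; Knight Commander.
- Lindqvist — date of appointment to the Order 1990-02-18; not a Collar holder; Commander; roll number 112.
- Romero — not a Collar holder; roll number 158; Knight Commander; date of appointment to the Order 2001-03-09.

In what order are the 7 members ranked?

Nguyen, Osei, Quinn, Romero, Tran, Lindqvist, Fontaine

By grade within the Order: Nguyen and Osei (Grand Cross); then Quinn, Romero and Tran (Knight Commander); then Lindqvist (Commander); then Fontaine (Member).
Nguyen and Osei are each a Collar holder, so the next rule applies.
Nguyen and Osei both have roll number 213, so the next rule applies.
Among Nguyen and Osei, alphabetically by surname: Nguyen before Osei.
Among Quinn, Romero and Tran, a Collar holder before not a Collar holder: Quinn (a Collar holder) before Romero and Tran (not a Collar holder).
Romero and Tran both have roll number 158, so the next rule applies.
Among Romero and Tran, alphabetically by surname: Romero before Tran.
Full order: Nguyen, Osei, Quinn, Romero, Tran, Lindqvist, Fontaine.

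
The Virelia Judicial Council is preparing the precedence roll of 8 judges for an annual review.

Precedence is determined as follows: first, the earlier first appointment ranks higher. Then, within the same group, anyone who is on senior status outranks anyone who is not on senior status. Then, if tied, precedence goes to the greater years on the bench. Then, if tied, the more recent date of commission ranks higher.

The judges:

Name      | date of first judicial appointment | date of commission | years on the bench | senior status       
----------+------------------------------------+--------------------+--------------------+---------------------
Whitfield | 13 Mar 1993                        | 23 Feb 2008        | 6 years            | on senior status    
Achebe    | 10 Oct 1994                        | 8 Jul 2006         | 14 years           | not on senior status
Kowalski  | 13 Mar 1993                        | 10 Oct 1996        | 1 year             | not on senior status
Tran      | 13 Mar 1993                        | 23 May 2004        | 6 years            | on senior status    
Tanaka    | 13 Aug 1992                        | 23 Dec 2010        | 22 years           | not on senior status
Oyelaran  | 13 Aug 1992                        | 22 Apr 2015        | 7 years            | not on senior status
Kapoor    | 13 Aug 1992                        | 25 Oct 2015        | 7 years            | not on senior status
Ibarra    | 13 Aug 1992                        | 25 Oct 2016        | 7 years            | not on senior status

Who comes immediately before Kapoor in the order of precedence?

By date of first judicial appointment (earlier first): Tanaka, Ibarra, Kapoor and Oyelaran (each 13 Aug 1992); then Whitfield, Tran and Kowalski (each 13 Mar 1993); then Achebe (10 Oct 1994).
Tanaka, Ibarra, Kapoor and Oyelaran are each not on senior status, so the next rule applies.
Among Tanaka, Ibarra, Kapoor and Oyelaran, by years on the bench (higher first): Tanaka (22 years) before Ibarra, Kapoor and Oyelaran (7 years).
Among Ibarra, Kapoor and Oyelaran, by date of commission (later first): Ibarra (25 Oct 2016) before Kapoor (25 Oct 2015) before Oyelaran (22 Apr 2015).
Among Whitfield, Tran and Kowalski, on senior status before not on senior status: Whitfield and Tran (on senior status) before Kowalski (not on senior status).
Whitfield and Tran both have years on the bench 6 years, so the next rule applies.
Among Whitfield and Tran, by date of commission (later first): Whitfield (23 Feb 2008) before Tran (23 May 2004).
Order: Tanaka, Ibarra, Kapoor, Oyelaran, Whitfield, Tran, Kowalski, Achebe.

Ibarra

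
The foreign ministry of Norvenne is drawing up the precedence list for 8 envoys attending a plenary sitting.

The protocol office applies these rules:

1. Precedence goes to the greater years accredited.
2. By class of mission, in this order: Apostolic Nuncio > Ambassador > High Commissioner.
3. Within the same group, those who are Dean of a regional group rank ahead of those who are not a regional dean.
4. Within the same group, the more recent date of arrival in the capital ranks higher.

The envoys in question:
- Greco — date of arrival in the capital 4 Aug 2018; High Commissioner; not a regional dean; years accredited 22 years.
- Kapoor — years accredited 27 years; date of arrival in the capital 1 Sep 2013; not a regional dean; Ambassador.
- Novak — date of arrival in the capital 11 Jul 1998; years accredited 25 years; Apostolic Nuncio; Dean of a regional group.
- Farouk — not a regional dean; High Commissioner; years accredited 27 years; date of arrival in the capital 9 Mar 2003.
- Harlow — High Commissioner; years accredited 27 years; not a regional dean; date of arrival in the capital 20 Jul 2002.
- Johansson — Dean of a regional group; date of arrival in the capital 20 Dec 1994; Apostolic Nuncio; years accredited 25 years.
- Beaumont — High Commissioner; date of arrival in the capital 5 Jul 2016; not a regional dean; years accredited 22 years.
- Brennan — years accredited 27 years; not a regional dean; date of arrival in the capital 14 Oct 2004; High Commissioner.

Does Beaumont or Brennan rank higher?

Brennan

By years accredited (higher first): Kapoor, Brennan, Farouk and Harlow (each 27 years); then Novak and Johansson (both 25 years); then Greco and Beaumont (both 22 years).
Among Kapoor, Brennan, Farouk and Harlow, by class of mission: Kapoor (Ambassador) before Brennan, Farouk and Harlow (High Commissioner).
Brennan, Farouk and Harlow are each not a regional dean, so the next rule applies.
Among Brennan, Farouk and Harlow, by date of arrival in the capital (later first): Brennan (14 Oct 2004) before Farouk (9 Mar 2003) before Harlow (20 Jul 2002).
Novak and Johansson are each Apostolic Nuncio, so the next rule applies.
Novak and Johansson are each Dean of a regional group, so the next rule applies.
Among Novak and Johansson, by date of arrival in the capital (later first): Novak (11 Jul 1998) before Johansson (20 Dec 1994).
Greco and Beaumont are each High Commissioner, so the next rule applies.
Greco and Beaumont are each not a regional dean, so the next rule applies.
Among Greco and Beaumont, by date of arrival in the capital (later first): Greco (4 Aug 2018) before Beaumont (5 Jul 2016).
So Brennan takes precedence.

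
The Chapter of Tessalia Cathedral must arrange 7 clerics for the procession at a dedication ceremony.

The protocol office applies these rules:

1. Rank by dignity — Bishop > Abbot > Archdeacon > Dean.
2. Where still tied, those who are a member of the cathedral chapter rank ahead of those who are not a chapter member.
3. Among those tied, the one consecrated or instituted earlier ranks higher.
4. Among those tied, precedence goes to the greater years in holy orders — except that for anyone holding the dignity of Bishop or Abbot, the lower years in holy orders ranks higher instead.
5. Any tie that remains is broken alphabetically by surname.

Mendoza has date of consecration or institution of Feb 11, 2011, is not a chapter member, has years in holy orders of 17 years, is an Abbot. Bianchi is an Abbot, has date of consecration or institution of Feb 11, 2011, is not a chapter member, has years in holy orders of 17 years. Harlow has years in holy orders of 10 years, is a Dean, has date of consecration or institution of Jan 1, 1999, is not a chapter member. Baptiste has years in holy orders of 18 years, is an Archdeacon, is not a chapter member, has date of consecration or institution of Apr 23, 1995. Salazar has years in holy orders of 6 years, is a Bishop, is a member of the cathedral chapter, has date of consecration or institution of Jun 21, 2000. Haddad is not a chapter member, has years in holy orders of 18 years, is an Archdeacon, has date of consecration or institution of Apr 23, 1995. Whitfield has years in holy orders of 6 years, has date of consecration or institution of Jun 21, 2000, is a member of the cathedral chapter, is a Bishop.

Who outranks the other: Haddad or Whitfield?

By dignity: Salazar and Whitfield (Bishop); then Bianchi and Mendoza (Abbot); then Baptiste and Haddad (Archdeacon); then Harlow (Dean).
Salazar and Whitfield are each a member of the cathedral chapter, so the next rule applies.
Salazar and Whitfield both have date of consecration or institution Jun 21, 2000, so the next rule applies.
Salazar and Whitfield both have years in holy orders 6 years, so the next rule applies.
Among Salazar and Whitfield, alphabetically by surname: Salazar before Whitfield.
Bianchi and Mendoza are each not a chapter member, so the next rule applies.
Bianchi and Mendoza both have date of consecration or institution Feb 11, 2011, so the next rule applies.
Bianchi and Mendoza both have years in holy orders 17 years, so the next rule applies.
Among Bianchi and Mendoza, alphabetically by surname: Bianchi before Mendoza.
Baptiste and Haddad are each not a chapter member, so the next rule applies.
Baptiste and Haddad both have date of consecration or institution Apr 23, 1995, so the next rule applies.
Baptiste and Haddad both have years in holy orders 18 years, so the next rule applies.
Among Baptiste and Haddad, alphabetically by surname: Baptiste before Haddad.
So Whitfield takes precedence.

Whitfield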